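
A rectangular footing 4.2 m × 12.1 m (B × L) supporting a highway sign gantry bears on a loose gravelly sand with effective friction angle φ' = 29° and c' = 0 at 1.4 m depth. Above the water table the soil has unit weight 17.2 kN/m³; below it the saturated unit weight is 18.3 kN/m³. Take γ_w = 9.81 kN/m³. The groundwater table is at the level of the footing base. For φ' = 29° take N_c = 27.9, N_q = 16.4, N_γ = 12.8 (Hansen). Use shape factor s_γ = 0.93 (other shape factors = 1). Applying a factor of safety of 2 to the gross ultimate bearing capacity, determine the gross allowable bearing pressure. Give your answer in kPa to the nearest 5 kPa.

Overburden at base level: q = 17.2 × 1.4 = 24.08 kPa.
Below the base the soil is submerged, so the ½γBN_γ term uses γ' = 18.3 − 9.81 = 8.49 kN/m³.
Surcharge term q·N_q = 24.08 × 16.4 = 394.91 kPa; self-weight term 0.5·γ·B·N_γ·s_γ = 0.5 × 8.49 × 4.2 × 12.8 × 0.93 = 212.24 kPa.
q_ult = 394.91 + 212.24 = 607.15 kPa.
q_all = q_ult / FS = 607.15 / 2 = 303.57 kPa.

q_all ≈ 305 kPa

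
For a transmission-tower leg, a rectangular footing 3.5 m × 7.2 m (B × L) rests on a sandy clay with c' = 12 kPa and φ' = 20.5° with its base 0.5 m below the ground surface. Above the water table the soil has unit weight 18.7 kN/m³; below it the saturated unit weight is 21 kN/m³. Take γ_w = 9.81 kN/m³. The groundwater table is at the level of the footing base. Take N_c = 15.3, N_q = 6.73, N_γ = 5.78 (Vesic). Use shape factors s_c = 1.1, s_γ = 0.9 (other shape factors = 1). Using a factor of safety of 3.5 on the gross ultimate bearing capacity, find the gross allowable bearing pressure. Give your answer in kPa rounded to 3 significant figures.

Overburden at base level: q = 18.7 × 0.5 = 9.35 kPa.
Below the base the soil is submerged, so the ½γBN_γ term uses γ' = 21 − 9.81 = 11.19 kN/m³.
Cohesion term c·N_c·s_c = 12 × 15.3 × 1.1 = 201.96 kPa; surcharge term q·N_q = 9.35 × 6.73 = 62.925 kPa; self-weight term 0.5·γ·B·N_γ·s_γ = 0.5 × 11.19 × 3.5 × 5.78 × 0.9 = 101.87 kPa.
q_ult = 201.96 + 62.925 + 101.87 = 366.75 kPa.
q_all = 366.75 / 3.5 = 104.79 kPa.

q_all ≈ 105 kPa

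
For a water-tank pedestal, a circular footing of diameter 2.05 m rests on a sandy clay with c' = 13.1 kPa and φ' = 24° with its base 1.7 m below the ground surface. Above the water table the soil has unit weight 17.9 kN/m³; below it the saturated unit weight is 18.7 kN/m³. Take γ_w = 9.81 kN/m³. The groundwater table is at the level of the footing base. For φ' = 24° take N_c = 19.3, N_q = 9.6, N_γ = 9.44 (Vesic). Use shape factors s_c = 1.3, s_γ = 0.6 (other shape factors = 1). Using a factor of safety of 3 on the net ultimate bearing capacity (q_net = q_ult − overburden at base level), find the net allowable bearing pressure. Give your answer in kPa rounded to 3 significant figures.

q_all(net) ≈ 214 kPa

q = γ·D_f = 17.9 × 1.7 = 30.43 kPa.
For the ½γBN_γ term take γ' = 18.7 − 9.81 = 8.89 kN/m³ (soil below base is submerged).
c·N_c·s_c = 13.1 × 19.3 × 1.3 = 328.68 kPa
q·N_q = 30.43 × 9.6 = 292.13 kPa
0.5·γ·B·N_γ·s_γ = 0.5 × 8.89 × 2.05 × 9.44 × 0.6 = 51.612 kPa
q_ult = 328.68 + 292.13 + 51.612 = 672.42 kPa.
q_net = 672.42 − 30.43 = 641.99 kPa.
q_all(net) = 641.99 / 3 = 214 kPa.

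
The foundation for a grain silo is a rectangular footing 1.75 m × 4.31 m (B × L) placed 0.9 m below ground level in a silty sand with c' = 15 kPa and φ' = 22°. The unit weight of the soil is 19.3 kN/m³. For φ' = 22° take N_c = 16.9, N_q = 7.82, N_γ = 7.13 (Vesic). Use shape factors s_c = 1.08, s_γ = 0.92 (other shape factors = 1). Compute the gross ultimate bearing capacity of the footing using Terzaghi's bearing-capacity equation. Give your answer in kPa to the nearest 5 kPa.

q_ult ≈ 520 kPa

q = γ·D_f = 19.3 × 0.9 = 17.37 kPa.
c·N_c·s_c = 15 × 16.9 × 1.08 = 273.78 kPa
q·N_q = 17.37 × 7.82 = 135.83 kPa
0.5·γ·B·N_γ·s_γ = 0.5 × 19.3 × 1.75 × 7.13 × 0.92 = 110.78 kPa
q_ult = 273.78 + 135.83 + 110.78 = 520.39 kPa.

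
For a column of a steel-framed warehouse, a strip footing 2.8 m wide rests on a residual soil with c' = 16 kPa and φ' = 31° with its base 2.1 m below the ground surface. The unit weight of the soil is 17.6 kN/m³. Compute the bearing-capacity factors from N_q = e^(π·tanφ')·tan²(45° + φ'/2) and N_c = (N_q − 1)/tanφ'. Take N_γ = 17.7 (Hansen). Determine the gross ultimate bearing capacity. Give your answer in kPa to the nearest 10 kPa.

tan31° = 0.6009, so N_q = e^(π×0.6009)·tan²(60.5°) = 6.604 × 3.124 = 20.63.
N_c = (20.63 − 1)/tan31° = 32.67.
Overburden at base level: q = 17.6 × 2.1 = 36.96 kPa.
Cohesion term c·N_c = 16 × 32.671 = 522.74 kPa; surcharge term q·N_q = 36.96 × 20.631 = 762.51 kPa; self-weight term 0.5·γ·B·N_γ = 0.5 × 17.6 × 2.8 × 17.7 = 436.13 kPa.
q_ult = 522.74 + 762.51 + 436.13 = 1721.4 kPa.

q_ult ≈ 1720 kPa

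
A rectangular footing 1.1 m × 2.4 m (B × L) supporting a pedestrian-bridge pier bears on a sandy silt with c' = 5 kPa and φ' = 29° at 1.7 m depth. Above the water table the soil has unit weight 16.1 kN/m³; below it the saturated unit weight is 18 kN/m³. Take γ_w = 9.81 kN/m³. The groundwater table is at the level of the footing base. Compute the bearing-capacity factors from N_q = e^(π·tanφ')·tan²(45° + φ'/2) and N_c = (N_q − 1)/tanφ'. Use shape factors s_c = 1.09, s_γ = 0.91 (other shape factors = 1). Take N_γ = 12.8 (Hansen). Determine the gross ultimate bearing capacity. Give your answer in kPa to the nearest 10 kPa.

tan29° = 0.5543, so N_q = e^(π×0.5543)·tan²(59.5°) = 5.705 × 2.882 = 16.44.
N_c = (16.44 − 1)/tan29° = 27.86.
Effective surcharge at the founding depth q = γ·D_f = 16.1 × 1.7 = 27.37 kPa.
The water table coincides with the base, so in the self-weight term γ → γ' = 8.19 kN/m³.
q_ult = c·N_c·s_c + q·N_q + 0.5·γ·B·N_γ·s_γ
     = 5 × 27.86 × 1.09 + 27.37 × 16.443 + 0.5 × 8.19 × 1.1 × 12.8 × 0.91
     = 151.84 + 450.05 + 52.468 = 654.36 kPa.

q_ult ≈ 650 kPa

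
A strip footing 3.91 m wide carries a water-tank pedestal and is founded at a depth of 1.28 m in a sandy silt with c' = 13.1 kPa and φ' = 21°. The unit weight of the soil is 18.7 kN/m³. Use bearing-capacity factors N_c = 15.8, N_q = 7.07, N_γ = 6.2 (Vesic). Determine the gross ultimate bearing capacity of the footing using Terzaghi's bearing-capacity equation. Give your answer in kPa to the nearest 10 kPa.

q_ult ≈ 600 kPa

Overburden at base level: q = 18.7 × 1.28 = 23.936 kPa.
Cohesion term c·N_c = 13.1 × 15.8 = 206.98 kPa; surcharge term q·N_q = 23.936 × 7.07 = 169.23 kPa; self-weight term 0.5·γ·B·N_γ = 0.5 × 18.7 × 3.91 × 6.2 = 226.66 kPa.
q_ult = 206.98 + 169.23 + 226.66 = 602.87 kPa.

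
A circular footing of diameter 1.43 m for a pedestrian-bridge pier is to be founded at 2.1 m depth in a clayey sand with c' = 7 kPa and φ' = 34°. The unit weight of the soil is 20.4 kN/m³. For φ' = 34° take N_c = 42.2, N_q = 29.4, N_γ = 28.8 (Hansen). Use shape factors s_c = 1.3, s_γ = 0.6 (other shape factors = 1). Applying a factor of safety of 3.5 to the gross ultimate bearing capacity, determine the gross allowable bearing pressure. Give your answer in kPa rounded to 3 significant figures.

Effective surcharge at the founding depth q = γ·D_f = 20.4 × 2.1 = 42.84 kPa.
q_ult = c·N_c·s_c + q·N_q + 0.5·γ·B·N_γ·s_γ
     = 7 × 42.2 × 1.3 + 42.84 × 29.4 + 0.5 × 20.4 × 1.43 × 28.8 × 0.6
     = 384.02 + 1259.5 + 252.05 = 1895.6 kPa.
q_all = q_ult / FS = 1895.6 / 3.5 = 541.59 kPa.

q_all ≈ 542 kPa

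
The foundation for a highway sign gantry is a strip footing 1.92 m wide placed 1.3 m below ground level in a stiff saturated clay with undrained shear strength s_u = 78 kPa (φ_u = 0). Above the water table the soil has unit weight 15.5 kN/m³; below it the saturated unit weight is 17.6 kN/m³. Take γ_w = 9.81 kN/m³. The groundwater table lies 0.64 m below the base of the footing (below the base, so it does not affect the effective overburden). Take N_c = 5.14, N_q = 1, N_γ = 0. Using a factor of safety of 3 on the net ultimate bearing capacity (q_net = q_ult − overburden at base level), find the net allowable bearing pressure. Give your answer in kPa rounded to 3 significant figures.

q_all(net) ≈ 134 kPa

Effective surcharge at the founding depth q = γ·D_f = 15.5 × 1.3 = 20.15 kPa.
q_ult = c·N_c + q·N_q
     = 78 × 5.14 + 20.15 × 1
     = 400.92 + 20.15 = 421.07 kPa.
q_net = 421.07 − 20.15 = 400.92 kPa.
q_all(net) = 400.92 / 3 = 133.64 kPa.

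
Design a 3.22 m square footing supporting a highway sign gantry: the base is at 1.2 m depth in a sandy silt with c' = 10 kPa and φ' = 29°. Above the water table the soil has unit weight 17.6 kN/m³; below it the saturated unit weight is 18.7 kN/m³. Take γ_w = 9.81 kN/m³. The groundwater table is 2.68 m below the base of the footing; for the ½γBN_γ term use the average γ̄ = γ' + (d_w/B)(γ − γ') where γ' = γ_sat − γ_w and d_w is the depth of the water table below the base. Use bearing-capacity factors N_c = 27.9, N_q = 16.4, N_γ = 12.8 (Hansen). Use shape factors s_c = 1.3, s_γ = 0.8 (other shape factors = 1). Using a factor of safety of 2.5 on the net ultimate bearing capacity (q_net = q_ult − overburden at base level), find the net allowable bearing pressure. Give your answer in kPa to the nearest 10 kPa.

q_all(net) ≈ 380 kPa

Overburden at base level: q = 17.6 × 1.2 = 21.12 kPa.
The water table is 2.68 m below the base (< B = 3.22 m), so the ½γBN_γ term uses γ̄ = γ' + (d_w/B)(γ − γ') = 8.89 + (2.68/3.22)(17.6 − 8.89) = 16.139 kN/m³.
Cohesion term c·N_c·s_c = 10 × 27.9 × 1.3 = 362.7 kPa; surcharge term q·N_q = 21.12 × 16.4 = 346.37 kPa; self-weight term 0.5·γ·B·N_γ·s_γ = 0.5 × 16.139 × 3.22 × 12.8 × 0.8 = 266.08 kPa.
q_ult = 362.7 + 346.37 + 266.08 = 975.15 kPa.
q_net = 975.15 − 21.12 = 954.03 kPa.
q_all(net) = 954.03 / 2.5 = 381.61 kPa.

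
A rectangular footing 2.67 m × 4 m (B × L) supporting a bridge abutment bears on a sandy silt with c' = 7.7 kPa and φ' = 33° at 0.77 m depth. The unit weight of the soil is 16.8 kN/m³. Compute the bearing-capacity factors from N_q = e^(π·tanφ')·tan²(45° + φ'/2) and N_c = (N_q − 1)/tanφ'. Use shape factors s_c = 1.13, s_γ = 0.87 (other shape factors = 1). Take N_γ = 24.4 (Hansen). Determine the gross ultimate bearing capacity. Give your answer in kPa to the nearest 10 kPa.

q_ult ≈ 1150 kPa

tan33° = 0.6494, so N_q = e^(π×0.6494)·tan²(61.5°) = 7.692 × 3.392 = 26.09.
N_c = (26.09 − 1)/tan33° = 38.64.
Overburden at base level: q = 16.8 × 0.77 = 12.936 kPa.
Cohesion term c·N_c·s_c = 7.7 × 38.638 × 1.13 = 336.19 kPa; surcharge term q·N_q = 12.936 × 26.092 = 337.53 kPa; self-weight term 0.5·γ·B·N_γ·s_γ = 0.5 × 16.8 × 2.67 × 24.4 × 0.87 = 476.1 kPa.
q_ult = 336.19 + 337.53 + 476.1 = 1149.8 kPa.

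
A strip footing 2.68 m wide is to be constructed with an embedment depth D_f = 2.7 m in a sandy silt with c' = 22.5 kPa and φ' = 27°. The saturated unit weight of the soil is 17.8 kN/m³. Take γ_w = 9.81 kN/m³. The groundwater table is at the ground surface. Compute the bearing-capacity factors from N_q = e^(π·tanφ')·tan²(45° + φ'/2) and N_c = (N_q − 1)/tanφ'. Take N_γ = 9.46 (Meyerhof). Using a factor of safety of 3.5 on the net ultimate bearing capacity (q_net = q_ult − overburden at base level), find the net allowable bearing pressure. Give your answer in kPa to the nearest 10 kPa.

q_all(net) ≈ 260 kPa

N_q = e^(π·tan27°)·tan²(58.5°) = 13.2; N_c = (N_q − 1)/tanφ' = 23.94.
With the water table at the surface the whole profile is submerged: γ' = 17.8 − 9.81 = 7.99 kN/m³, so q = γ'·D_f = 21.573 kPa; the same γ' applies in the ½γBN_γ term.
q_ult = c·N_c + q·N_q + 0.5·γ·B·N_γ
     = 22.5 × 23.942 + 21.573 × 13.199 + 0.5 × 7.99 × 2.68 × 9.46
     = 538.7 + 284.75 + 101.28 = 924.73 kPa.
q_net = 924.73 − 21.573 = 903.16 kPa.
q_all(net) = 903.16 / 3.5 = 258.04 kPa.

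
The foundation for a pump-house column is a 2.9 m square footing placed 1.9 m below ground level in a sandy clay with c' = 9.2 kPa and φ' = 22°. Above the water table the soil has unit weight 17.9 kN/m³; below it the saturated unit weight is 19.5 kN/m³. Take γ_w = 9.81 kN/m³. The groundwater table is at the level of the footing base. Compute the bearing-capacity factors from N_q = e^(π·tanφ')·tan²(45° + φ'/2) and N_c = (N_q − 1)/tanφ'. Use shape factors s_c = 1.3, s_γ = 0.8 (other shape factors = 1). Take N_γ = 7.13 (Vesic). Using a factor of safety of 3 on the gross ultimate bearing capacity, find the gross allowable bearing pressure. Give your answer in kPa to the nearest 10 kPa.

N_q = e^(π·tan22°)·tan²(56°) = 7.82; N_c = (N_q − 1)/tanφ' = 16.88.
Overburden at base level: q = 17.9 × 1.9 = 34.01 kPa.
Below the base the soil is submerged, so the ½γBN_γ term uses γ' = 19.5 − 9.81 = 9.69 kN/m³.
Cohesion term c·N_c·s_c = 9.2 × 16.883 × 1.3 = 201.92 kPa; surcharge term q·N_q = 34.01 × 7.8211 = 266 kPa; self-weight term 0.5·γ·B·N_γ·s_γ = 0.5 × 9.69 × 2.9 × 7.13 × 0.8 = 80.144 kPa.
q_ult = 201.92 + 266 + 80.144 = 548.06 kPa.
q_all = 548.06 / 3 = 182.69 kPa.

q_all ≈ 180 kPa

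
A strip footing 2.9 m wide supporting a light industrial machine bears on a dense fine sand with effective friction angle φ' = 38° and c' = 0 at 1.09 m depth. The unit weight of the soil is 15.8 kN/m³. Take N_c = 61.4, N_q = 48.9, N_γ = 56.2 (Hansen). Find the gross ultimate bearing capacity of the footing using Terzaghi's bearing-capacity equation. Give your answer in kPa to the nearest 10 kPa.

q_ult ≈ 2130 kPa

q = γ·D_f = 15.8 × 1.09 = 17.222 kPa.
q·N_q = 17.222 × 48.9 = 842.16 kPa
0.5·γ·B·N_γ = 0.5 × 15.8 × 2.9 × 56.2 = 1287.5 kPa
q_ult = 842.16 + 1287.5 = 2129.7 kPa.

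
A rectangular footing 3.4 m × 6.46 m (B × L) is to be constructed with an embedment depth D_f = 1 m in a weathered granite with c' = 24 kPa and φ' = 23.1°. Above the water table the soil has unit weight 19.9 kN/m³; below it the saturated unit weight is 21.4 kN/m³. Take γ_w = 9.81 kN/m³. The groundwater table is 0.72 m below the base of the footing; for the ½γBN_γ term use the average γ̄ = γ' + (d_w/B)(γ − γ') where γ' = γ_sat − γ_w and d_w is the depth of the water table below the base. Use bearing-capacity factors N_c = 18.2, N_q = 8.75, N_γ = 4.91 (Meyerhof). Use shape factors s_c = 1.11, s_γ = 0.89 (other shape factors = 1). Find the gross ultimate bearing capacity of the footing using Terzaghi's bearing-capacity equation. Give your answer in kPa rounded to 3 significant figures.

Effective surcharge at the founding depth q = γ·D_f = 19.9 × 1 = 19.9 kPa.
With d_w = 0.72 m < B, γ̄ = 11.59 + (0.72/3.4) × (19.9 − 11.59) = 13.35 kN/m³.
q_ult = c·N_c·s_c + q·N_q + 0.5·γ·B·N_γ·s_γ
     = 24 × 18.2 × 1.11 + 19.9 × 8.75 + 0.5 × 13.35 × 3.4 × 4.91 × 0.89
     = 484.85 + 174.12 + 99.173 = 758.15 kPa.

q_ult ≈ 758 kPa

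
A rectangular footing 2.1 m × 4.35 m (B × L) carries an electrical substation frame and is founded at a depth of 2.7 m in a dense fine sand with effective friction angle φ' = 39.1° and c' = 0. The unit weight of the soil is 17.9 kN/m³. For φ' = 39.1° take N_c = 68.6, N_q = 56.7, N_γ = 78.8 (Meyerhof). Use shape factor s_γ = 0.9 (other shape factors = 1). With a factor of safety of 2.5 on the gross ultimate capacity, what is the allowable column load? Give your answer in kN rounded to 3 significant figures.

P_all ≈ 14900 kN

Overburden at base level: q = 17.9 × 2.7 = 48.33 kPa.
Surcharge term q·N_q = 48.33 × 56.7 = 2740.3 kPa; self-weight term 0.5·γ·B·N_γ·s_γ = 0.5 × 17.9 × 2.1 × 78.8 × 0.9 = 1332.9 kPa.
q_ult = 2740.3 + 1332.9 = 4073.3 kPa.
Gross allowable pressure q_all = 4073.3 / 2.5 = 1629.3 kPa.
Footing area = 9.135 m², so allowable column load = 1629.3 × 9.135 = 14884 kN.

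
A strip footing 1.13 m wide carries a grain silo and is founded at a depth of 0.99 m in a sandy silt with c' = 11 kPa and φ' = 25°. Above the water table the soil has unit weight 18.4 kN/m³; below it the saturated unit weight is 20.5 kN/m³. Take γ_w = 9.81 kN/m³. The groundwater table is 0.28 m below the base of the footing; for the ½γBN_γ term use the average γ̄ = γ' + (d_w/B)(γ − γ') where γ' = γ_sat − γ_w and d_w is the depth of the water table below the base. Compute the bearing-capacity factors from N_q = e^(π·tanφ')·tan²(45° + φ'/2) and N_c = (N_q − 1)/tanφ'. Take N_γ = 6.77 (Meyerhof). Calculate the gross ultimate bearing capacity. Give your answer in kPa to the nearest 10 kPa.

tan25° = 0.4663, so N_q = e^(π×0.4663)·tan²(57.5°) = 4.327 × 2.464 = 10.66.
N_c = (10.66 − 1)/tan25° = 20.72.
Overburden at base level: q = 18.4 × 0.99 = 18.216 kPa.
The water table is 0.28 m below the base (< B = 1.13 m), so the ½γBN_γ term uses γ̄ = γ' + (d_w/B)(γ − γ') = 10.69 + (0.28/1.13)(18.4 − 10.69) = 12.6 kN/m³.
Cohesion term c·N_c = 11 × 20.721 = 227.93 kPa; surcharge term q·N_q = 18.216 × 10.662 = 194.22 kPa; self-weight term 0.5·γ·B·N_γ = 0.5 × 12.6 × 1.13 × 6.77 = 48.197 kPa.
q_ult = 227.93 + 194.22 + 48.197 = 470.34 kPa.

q_ult ≈ 470 kPa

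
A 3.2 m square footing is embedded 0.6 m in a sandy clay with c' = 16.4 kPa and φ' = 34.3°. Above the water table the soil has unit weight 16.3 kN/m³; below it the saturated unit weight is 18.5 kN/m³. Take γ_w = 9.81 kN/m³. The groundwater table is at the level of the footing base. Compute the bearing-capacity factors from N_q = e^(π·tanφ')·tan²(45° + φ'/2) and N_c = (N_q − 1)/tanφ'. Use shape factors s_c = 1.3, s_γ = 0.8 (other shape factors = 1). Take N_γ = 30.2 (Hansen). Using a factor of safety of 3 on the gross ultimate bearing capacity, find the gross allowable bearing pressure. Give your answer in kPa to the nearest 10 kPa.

N_q = e^(π·tan34.3°)·tan²(62.15°) = 30.54; N_c = (N_q − 1)/tanφ' = 43.3.
Overburden at base level: q = 16.3 × 0.6 = 9.78 kPa.
Below the base the soil is submerged, so the ½γBN_γ term uses γ' = 18.5 − 9.81 = 8.69 kN/m³.
Cohesion term c·N_c·s_c = 16.4 × 43.303 × 1.3 = 923.22 kPa; surcharge term q·N_q = 9.78 × 30.539 = 298.68 kPa; self-weight term 0.5·γ·B·N_γ·s_γ = 0.5 × 8.69 × 3.2 × 30.2 × 0.8 = 335.92 kPa.
q_ult = 923.22 + 298.68 + 335.92 = 1557.8 kPa.
q_all = 1557.8 / 3 = 519.27 kPa.

q_all ≈ 520 kPa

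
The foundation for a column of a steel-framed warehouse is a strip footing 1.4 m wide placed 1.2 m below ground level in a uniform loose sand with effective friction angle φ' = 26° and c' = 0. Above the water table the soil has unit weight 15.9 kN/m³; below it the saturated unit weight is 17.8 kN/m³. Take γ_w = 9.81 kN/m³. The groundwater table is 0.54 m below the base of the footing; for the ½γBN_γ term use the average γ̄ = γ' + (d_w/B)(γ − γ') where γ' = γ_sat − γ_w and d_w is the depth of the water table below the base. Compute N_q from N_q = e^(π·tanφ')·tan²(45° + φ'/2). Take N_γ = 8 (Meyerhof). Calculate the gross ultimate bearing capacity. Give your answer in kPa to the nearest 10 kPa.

tan26° = 0.4877, so N_q = e^(π×0.4877)·tan²(58°) = 4.629 × 2.561 = 11.85.
Effective surcharge at the founding depth q = γ·D_f = 15.9 × 1.2 = 19.08 kPa.
With d_w = 0.54 m < B, γ̄ = 7.99 + (0.54/1.4) × (15.9 − 7.99) = 11.041 kN/m³.
q_ult = q·N_q + 0.5·γ·B·N_γ
     = 19.08 × 11.854 + 0.5 × 11.041 × 1.4 × 8
     = 226.18 + 61.83 = 288.01 kPa.

q_ult ≈ 290 kPa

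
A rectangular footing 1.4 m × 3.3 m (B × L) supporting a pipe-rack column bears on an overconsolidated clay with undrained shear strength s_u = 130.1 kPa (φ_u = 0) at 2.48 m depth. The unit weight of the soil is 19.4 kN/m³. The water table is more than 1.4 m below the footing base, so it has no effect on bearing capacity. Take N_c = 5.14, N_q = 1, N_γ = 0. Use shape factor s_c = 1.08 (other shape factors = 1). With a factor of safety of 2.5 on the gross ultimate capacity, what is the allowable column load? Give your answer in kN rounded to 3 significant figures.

Effective surcharge at the founding depth q = γ·D_f = 19.4 × 2.48 = 48.112 kPa.
q_ult = c·N_c·s_c + q·N_q
     = 130.1 × 5.14 × 1.08 + 48.112 × 1
     = 722.21 + 48.112 = 770.32 kPa.
Gross allowable pressure q_all = 770.32 / 2.5 = 308.13 kPa.
Footing area = 4.62 m², so allowable column load = 308.13 × 4.62 = 1423.6 kN.

P_all ≈ 1420 kN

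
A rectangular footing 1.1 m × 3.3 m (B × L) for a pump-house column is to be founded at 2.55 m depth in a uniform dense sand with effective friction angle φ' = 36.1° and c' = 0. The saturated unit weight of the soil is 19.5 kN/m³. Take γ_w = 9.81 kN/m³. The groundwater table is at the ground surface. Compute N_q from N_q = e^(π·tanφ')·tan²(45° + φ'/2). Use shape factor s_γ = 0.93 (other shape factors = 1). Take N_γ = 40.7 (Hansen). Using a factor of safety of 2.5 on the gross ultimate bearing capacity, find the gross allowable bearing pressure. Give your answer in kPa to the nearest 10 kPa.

q_all ≈ 460 kPa

N_q = e^(π·tan36.1°)·tan²(63.05°) = 38.24.
γ' = 19.5 − 9.81 = 9.69 kN/m³ (submerged throughout). q = 9.69 × 2.55 = 24.709 kPa; the same γ' applies in the ½γBN_γ term.
q·N_q = 24.709 × 38.235 = 944.77 kPa
0.5·γ·B·N_γ·s_γ = 0.5 × 9.69 × 1.1 × 40.7 × 0.93 = 201.73 kPa
q_ult = 944.77 + 201.73 = 1146.5 kPa.
q_all = 1146.5 / 2.5 = 458.6 kPa.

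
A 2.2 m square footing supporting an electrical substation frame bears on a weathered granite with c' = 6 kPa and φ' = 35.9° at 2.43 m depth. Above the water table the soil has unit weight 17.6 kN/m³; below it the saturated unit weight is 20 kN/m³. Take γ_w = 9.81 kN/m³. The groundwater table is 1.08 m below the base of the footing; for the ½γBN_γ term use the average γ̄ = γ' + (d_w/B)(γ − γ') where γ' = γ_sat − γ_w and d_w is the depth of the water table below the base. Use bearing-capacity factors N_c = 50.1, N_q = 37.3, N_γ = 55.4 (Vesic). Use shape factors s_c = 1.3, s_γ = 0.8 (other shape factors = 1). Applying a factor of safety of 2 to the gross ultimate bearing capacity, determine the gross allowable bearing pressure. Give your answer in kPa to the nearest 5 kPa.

q = γ·D_f = 17.6 × 2.43 = 42.768 kPa.
γ' = 10.19 kN/m³; averaging over the depth B below the base, γ̄ = γ' + (d_w/B)(γ − γ') = 13.828 kN/m³.
c·N_c·s_c = 6 × 50.1 × 1.3 = 390.78 kPa
q·N_q = 42.768 × 37.3 = 1595.2 kPa
0.5·γ·B·N_γ·s_γ = 0.5 × 13.828 × 2.2 × 55.4 × 0.8 = 674.12 kPa
q_ult = 390.78 + 1595.2 + 674.12 = 2660.2 kPa.
q_all = q_ult / FS = 2660.2 / 2 = 1330.1 kPa.

q_all ≈ 1330 kPa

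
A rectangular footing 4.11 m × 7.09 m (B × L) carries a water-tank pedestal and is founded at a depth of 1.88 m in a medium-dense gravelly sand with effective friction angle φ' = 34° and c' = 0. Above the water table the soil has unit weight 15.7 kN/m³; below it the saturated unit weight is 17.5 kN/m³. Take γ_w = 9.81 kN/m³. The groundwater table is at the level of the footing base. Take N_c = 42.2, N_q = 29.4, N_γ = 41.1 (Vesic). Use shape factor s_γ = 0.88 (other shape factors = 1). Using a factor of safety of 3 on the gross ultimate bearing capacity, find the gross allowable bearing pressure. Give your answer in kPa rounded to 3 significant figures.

q_all ≈ 480 kPa

Effective surcharge at the founding depth q = γ·D_f = 15.7 × 1.88 = 29.516 kPa.
The water table coincides with the base, so in the self-weight term γ → γ' = 7.69 kN/m³.
q_ult = q·N_q + 0.5·γ·B·N_γ·s_γ
     = 29.516 × 29.4 + 0.5 × 7.69 × 4.11 × 41.1 × 0.88
     = 867.77 + 571.56 = 1439.3 kPa.
q_all = 1439.3 / 3 = 479.78 kPa.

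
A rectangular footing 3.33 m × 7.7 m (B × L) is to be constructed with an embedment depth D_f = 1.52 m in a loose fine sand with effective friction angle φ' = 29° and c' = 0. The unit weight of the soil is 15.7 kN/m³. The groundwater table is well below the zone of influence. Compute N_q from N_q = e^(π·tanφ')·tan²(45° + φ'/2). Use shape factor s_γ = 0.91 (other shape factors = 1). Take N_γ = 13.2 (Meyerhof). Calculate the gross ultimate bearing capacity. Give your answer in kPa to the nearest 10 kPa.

tan29° = 0.5543, so N_q = e^(π×0.5543)·tan²(59.5°) = 5.705 × 2.882 = 16.44.
Effective surcharge at the founding depth q = γ·D_f = 15.7 × 1.52 = 23.864 kPa.
q_ult = q·N_q + 0.5·γ·B·N_γ·s_γ
     = 23.864 × 16.443 + 0.5 × 15.7 × 3.33 × 13.2 × 0.91
     = 392.4 + 314 = 706.4 kPa.

q_ult ≈ 710 kPa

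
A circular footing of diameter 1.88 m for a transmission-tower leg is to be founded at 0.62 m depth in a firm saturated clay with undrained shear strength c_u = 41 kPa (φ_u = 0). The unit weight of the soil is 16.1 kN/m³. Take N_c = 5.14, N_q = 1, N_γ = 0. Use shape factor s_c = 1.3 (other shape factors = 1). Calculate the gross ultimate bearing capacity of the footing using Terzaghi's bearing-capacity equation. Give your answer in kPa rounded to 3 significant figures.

Effective surcharge at the founding depth q = γ·D_f = 16.1 × 0.62 = 9.982 kPa.
q_ult = c·N_c·s_c + q·N_q
     = 41 × 5.14 × 1.3 + 9.982 × 1
     = 273.96 + 9.982 = 283.94 kPa.

q_ult ≈ 284 kPa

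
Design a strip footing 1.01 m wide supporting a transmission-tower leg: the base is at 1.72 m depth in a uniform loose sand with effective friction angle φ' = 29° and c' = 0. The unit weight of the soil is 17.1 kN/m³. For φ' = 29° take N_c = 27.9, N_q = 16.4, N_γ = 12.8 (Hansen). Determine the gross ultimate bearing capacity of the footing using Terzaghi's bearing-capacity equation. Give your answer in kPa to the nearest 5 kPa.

q_ult ≈ 595 kPa

Effective surcharge at the founding depth q = γ·D_f = 17.1 × 1.72 = 29.412 kPa.
q_ult = q·N_q + 0.5·γ·B·N_γ
     = 29.412 × 16.4 + 0.5 × 17.1 × 1.01 × 12.8
     = 482.36 + 110.53 = 592.89 kPa.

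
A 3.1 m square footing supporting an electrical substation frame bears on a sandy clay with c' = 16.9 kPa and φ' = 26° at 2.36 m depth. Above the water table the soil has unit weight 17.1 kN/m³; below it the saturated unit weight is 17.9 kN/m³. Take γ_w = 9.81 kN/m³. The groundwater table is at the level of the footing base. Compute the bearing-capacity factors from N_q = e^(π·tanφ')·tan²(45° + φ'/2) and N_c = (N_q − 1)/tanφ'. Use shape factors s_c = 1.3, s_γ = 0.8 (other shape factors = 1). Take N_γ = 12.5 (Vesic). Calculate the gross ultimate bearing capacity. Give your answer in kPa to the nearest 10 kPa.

tan26° = 0.4877, so N_q = e^(π×0.4877)·tan²(58°) = 4.629 × 2.561 = 11.85.
N_c = (11.85 − 1)/tan26° = 22.25.
q = γ·D_f = 17.1 × 2.36 = 40.356 kPa.
For the ½γBN_γ term take γ' = 17.9 − 9.81 = 8.09 kN/m³ (soil below base is submerged).
c·N_c·s_c = 16.9 × 22.254 × 1.3 = 488.93 kPa
q·N_q = 40.356 × 11.854 = 478.39 kPa
0.5·γ·B·N_γ·s_γ = 0.5 × 8.09 × 3.1 × 12.5 × 0.8 = 125.39 kPa
q_ult = 488.93 + 478.39 + 125.39 = 1092.7 kPa.

q_ult ≈ 1090 kPa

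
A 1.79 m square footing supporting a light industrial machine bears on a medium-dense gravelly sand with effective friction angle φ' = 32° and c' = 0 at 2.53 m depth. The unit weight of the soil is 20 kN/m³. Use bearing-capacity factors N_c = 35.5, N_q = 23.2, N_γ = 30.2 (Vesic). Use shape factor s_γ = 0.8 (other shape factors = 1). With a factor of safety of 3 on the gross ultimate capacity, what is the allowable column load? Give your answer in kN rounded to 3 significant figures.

Effective surcharge at the founding depth q = γ·D_f = 20 × 2.53 = 50.6 kPa.
q_ult = q·N_q + 0.5·γ·B·N_γ·s_γ
     = 50.6 × 23.2 + 0.5 × 20 × 1.79 × 30.2 × 0.8
     = 1173.9 + 432.46 = 1606.4 kPa.
Gross allowable pressure q_all = 1606.4 / 3 = 535.46 kPa.
Footing area = 3.2041 m², so allowable column load = 535.46 × 3.2041 = 1715.7 kN.

P_all ≈ 1720 kN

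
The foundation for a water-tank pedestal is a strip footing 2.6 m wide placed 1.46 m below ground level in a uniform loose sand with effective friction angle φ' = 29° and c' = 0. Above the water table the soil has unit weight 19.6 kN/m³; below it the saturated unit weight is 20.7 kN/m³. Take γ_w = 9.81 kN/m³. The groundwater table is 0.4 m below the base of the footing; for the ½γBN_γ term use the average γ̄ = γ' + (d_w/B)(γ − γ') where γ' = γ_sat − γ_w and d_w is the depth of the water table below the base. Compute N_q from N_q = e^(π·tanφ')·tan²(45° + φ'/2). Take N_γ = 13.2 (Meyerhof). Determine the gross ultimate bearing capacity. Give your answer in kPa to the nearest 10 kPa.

q_ult ≈ 680 kPa

tan29° = 0.5543, so N_q = e^(π×0.5543)·tan²(59.5°) = 5.705 × 2.882 = 16.44.
q = γ·D_f = 19.6 × 1.46 = 28.616 kPa.
γ' = 10.89 kN/m³; averaging over the depth B below the base, γ̄ = γ' + (d_w/B)(γ − γ') = 12.23 kN/m³.
q·N_q = 28.616 × 16.443 = 470.54 kPa
0.5·γ·B·N_γ = 0.5 × 12.23 × 2.6 × 13.2 = 209.87 kPa
q_ult = 470.54 + 209.87 = 680.41 kPa.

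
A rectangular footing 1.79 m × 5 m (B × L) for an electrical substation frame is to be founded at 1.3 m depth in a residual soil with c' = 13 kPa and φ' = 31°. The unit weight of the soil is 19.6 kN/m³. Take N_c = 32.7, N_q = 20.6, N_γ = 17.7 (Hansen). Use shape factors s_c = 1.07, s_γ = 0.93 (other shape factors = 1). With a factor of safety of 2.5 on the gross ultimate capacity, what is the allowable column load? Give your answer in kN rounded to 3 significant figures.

P_all ≈ 4540 kN

Overburden at base level: q = 19.6 × 1.3 = 25.48 kPa.
Cohesion term c·N_c·s_c = 13 × 32.7 × 1.07 = 454.86 kPa; surcharge term q·N_q = 25.48 × 20.6 = 524.89 kPa; self-weight term 0.5·γ·B·N_γ·s_γ = 0.5 × 19.6 × 1.79 × 17.7 × 0.93 = 288.76 kPa.
q_ult = 454.86 + 524.89 + 288.76 = 1268.5 kPa.
Gross allowable pressure q_all = 1268.5 / 2.5 = 507.4 kPa.
Footing area = 8.95 m², so allowable column load = 507.4 × 8.95 = 4541.2 kN.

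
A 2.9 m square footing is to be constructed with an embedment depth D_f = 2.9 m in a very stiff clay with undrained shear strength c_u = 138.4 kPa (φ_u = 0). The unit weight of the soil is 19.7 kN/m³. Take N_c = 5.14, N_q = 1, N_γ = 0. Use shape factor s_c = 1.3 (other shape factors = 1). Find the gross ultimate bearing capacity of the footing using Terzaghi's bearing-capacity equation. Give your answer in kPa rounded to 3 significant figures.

Overburden at base level: q = 19.7 × 2.9 = 57.13 kPa.
Cohesion term c·N_c·s_c = 138.4 × 5.14 × 1.3 = 924.79 kPa; surcharge term q·N_q = 57.13 × 1 = 57.13 kPa.
q_ult = 924.79 + 57.13 = 981.92 kPa.

q_ult ≈ 982 kPa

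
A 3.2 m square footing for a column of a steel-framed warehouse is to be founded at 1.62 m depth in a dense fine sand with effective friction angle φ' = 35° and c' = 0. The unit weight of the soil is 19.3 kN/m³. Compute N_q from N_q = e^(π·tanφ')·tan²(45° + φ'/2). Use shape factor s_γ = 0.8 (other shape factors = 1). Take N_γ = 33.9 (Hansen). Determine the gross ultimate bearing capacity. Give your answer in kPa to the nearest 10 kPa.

q_ult ≈ 1880 kPa

tan35° = 0.7002, so N_q = e^(π×0.7002)·tan²(62.5°) = 9.023 × 3.69 = 33.3.
Effective surcharge at the founding depth q = γ·D_f = 19.3 × 1.62 = 31.266 kPa.
q_ult = q·N_q + 0.5·γ·B·N_γ·s_γ
     = 31.266 × 33.296 + 0.5 × 19.3 × 3.2 × 33.9 × 0.8
     = 1041 + 837.47 = 1878.5 kPa.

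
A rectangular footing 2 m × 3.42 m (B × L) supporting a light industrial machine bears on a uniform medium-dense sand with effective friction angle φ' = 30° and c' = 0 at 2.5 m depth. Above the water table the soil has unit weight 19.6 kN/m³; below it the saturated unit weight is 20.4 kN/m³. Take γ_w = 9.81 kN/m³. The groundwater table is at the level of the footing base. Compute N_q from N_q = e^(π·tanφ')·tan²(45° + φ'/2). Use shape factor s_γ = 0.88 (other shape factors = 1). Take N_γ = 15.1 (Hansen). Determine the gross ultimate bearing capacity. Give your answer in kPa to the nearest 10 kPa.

tan30° = 0.5774, so N_q = e^(π×0.5774)·tan²(60°) = 6.134 × 3.0 = 18.4.
Effective surcharge at the founding depth q = γ·D_f = 19.6 × 2.5 = 49 kPa.
The water table coincides with the base, so in the self-weight term γ → γ' = 10.59 kN/m³.
q_ult = q·N_q + 0.5·γ·B·N_γ·s_γ
     = 49 × 18.401 + 0.5 × 10.59 × 2 × 15.1 × 0.88
     = 901.65 + 140.72 = 1042.4 kPa.

q_ult ≈ 1040 kPa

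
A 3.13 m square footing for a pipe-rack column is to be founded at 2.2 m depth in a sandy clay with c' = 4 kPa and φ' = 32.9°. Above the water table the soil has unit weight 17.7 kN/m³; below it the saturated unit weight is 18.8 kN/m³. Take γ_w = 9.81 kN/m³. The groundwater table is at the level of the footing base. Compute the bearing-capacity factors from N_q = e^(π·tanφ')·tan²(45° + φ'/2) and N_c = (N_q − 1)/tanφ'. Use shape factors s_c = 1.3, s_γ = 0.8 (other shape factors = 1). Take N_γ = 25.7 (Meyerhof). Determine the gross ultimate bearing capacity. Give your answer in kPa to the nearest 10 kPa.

q_ult ≈ 1490 kPa

tan32.9° = 0.6469, so N_q = e^(π×0.6469)·tan²(61.45°) = 7.632 × 3.378 = 25.78.
N_c = (25.78 − 1)/tan32.9° = 38.31.
Overburden at base level: q = 17.7 × 2.2 = 38.94 kPa.
Below the base the soil is submerged, so the ½γBN_γ term uses γ' = 18.8 − 9.81 = 8.99 kN/m³.
Cohesion term c·N_c·s_c = 4 × 38.307 × 1.3 = 199.2 kPa; surcharge term q·N_q = 38.94 × 25.782 = 1004 kPa; self-weight term 0.5·γ·B·N_γ·s_γ = 0.5 × 8.99 × 3.13 × 25.7 × 0.8 = 289.27 kPa.
q_ult = 199.2 + 1004 + 289.27 = 1492.4 kPa.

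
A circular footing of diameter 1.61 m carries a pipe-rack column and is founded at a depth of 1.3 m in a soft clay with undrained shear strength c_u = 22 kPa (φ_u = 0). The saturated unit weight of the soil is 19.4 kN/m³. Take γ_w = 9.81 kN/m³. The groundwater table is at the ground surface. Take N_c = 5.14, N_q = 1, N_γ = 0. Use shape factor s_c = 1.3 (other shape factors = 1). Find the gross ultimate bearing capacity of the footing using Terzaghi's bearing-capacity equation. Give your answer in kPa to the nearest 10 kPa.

Water table at ground surface, so effective unit weight γ' = 19.4 − 9.81 = 9.59 kN/m³ is used throughout; overburden q = 9.59 × 1.3 = 12.467 kPa.
Cohesion term c·N_c·s_c = 22 × 5.14 × 1.3 = 147 kPa; surcharge term q·N_q = 12.467 × 1 = 12.467 kPa.
q_ult = 147 + 12.467 = 159.47 kPa.

q_ult ≈ 160 kPa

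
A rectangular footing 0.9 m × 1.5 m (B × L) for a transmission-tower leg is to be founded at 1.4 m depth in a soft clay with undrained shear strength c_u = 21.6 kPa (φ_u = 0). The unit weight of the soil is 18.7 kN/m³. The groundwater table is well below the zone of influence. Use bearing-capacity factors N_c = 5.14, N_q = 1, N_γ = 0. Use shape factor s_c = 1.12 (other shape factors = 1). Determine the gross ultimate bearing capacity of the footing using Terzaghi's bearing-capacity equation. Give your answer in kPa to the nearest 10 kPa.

Overburden at base level: q = 18.7 × 1.4 = 26.18 kPa.
Cohesion term c·N_c·s_c = 21.6 × 5.14 × 1.12 = 124.35 kPa; surcharge term q·N_q = 26.18 × 1 = 26.18 kPa.
q_ult = 124.35 + 26.18 = 150.53 kPa.

q_ult ≈ 150 kPa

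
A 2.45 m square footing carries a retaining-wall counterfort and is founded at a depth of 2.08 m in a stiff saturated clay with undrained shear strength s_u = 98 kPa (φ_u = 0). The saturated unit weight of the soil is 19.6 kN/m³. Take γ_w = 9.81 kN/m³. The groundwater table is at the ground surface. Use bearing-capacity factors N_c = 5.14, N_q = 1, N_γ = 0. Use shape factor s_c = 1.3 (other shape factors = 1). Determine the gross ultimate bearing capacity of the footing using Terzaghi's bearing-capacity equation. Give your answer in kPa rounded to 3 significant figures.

q_ult ≈ 675 kPa

Water table at ground surface, so effective unit weight γ' = 19.6 − 9.81 = 9.79 kN/m³ is used throughout; overburden q = 9.79 × 2.08 = 20.363 kPa.
Cohesion term c·N_c·s_c = 98 × 5.14 × 1.3 = 654.84 kPa; surcharge term q·N_q = 20.363 × 1 = 20.363 kPa.
q_ult = 654.84 + 20.363 = 675.2 kPa.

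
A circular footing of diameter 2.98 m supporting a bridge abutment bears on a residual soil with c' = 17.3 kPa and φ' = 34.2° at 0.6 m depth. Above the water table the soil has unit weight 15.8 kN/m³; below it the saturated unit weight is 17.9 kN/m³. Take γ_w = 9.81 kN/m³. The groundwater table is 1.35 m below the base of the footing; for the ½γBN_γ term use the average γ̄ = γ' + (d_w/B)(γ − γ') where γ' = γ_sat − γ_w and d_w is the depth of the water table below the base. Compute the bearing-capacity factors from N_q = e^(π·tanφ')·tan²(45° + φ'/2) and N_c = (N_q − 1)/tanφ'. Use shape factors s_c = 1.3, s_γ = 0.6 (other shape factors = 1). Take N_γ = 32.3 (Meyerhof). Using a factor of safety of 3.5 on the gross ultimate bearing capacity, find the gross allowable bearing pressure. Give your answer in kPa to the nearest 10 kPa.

N_q = e^(π·tan34.2°)·tan²(62.1°) = 30.17; N_c = (N_q − 1)/tanφ' = 42.92.
Effective surcharge at the founding depth q = γ·D_f = 15.8 × 0.6 = 9.48 kPa.
With d_w = 1.35 m < B, γ̄ = 8.09 + (1.35/2.98) × (15.8 − 8.09) = 11.583 kN/m³.
q_ult = c·N_c·s_c + q·N_q + 0.5·γ·B·N_γ·s_γ
     = 17.3 × 42.919 × 1.3 + 9.48 × 30.168 + 0.5 × 11.583 × 2.98 × 32.3 × 0.6
     = 965.25 + 285.99 + 334.47 = 1585.7 kPa.
q_all = 1585.7 / 3.5 = 453.06 kPa.

q_all ≈ 450 kPa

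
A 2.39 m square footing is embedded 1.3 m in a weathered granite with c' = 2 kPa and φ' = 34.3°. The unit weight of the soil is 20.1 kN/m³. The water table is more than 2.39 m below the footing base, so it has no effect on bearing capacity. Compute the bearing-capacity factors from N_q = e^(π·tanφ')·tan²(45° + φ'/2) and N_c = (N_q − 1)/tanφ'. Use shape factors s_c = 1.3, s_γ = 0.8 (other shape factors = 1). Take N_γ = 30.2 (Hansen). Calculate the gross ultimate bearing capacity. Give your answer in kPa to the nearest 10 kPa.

tan34.3° = 0.6822, so N_q = e^(π×0.6822)·tan²(62.15°) = 8.525 × 3.582 = 30.54.
N_c = (30.54 − 1)/tan34.3° = 43.3.
q = γ·D_f = 20.1 × 1.3 = 26.13 kPa.
c·N_c·s_c = 2 × 43.303 × 1.3 = 112.59 kPa
q·N_q = 26.13 × 30.539 = 798 kPa
0.5·γ·B·N_γ·s_γ = 0.5 × 20.1 × 2.39 × 30.2 × 0.8 = 580.31 kPa
q_ult = 112.59 + 798 + 580.31 = 1490.9 kPa.

q_ult ≈ 1490 kPa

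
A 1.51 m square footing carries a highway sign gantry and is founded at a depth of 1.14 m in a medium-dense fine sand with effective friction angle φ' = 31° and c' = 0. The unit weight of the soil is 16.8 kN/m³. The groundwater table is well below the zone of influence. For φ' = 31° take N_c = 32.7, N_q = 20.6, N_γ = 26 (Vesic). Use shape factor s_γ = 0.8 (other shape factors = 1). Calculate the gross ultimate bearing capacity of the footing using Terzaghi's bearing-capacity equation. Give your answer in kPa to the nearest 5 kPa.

q_ult ≈ 660 kPa

Overburden at base level: q = 16.8 × 1.14 = 19.152 kPa.
Surcharge term q·N_q = 19.152 × 20.6 = 394.53 kPa; self-weight term 0.5·γ·B·N_γ·s_γ = 0.5 × 16.8 × 1.51 × 26 × 0.8 = 263.83 kPa.
q_ult = 394.53 + 263.83 = 658.36 kPa.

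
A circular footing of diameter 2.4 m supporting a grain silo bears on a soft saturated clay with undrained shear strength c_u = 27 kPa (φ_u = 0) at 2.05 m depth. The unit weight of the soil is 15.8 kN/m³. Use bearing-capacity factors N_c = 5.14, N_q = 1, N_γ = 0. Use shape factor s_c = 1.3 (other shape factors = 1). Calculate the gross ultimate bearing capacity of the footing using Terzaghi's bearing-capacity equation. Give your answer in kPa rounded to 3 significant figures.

q_ult ≈ 213 kPa

q = γ·D_f = 15.8 × 2.05 = 32.39 kPa.
c·N_c·s_c = 27 × 5.14 × 1.3 = 180.41 kPa
q·N_q = 32.39 × 1 = 32.39 kPa
q_ult = 180.41 + 32.39 = 212.8 kPa.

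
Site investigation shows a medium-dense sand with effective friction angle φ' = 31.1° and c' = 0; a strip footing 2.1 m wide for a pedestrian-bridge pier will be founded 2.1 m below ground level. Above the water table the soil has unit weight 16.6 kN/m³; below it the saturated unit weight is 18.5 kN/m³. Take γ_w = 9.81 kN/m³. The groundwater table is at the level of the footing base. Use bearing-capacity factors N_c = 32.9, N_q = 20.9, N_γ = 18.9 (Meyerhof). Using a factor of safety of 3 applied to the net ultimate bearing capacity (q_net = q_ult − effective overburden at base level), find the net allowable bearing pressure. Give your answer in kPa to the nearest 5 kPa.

Overburden at base level: q = 16.6 × 2.1 = 34.86 kPa.
Below the base the soil is submerged, so the ½γBN_γ term uses γ' = 18.5 − 9.81 = 8.69 kN/m³.
Surcharge term q·N_q = 34.86 × 20.9 = 728.57 kPa; self-weight term 0.5·γ·B·N_γ = 0.5 × 8.69 × 2.1 × 18.9 = 172.45 kPa.
q_ult = 728.57 + 172.45 = 901.03 kPa.
Net ultimate: q_net = 901.03 − 34.86 = 866.17 kPa.
q_all(net) = 866.17 / 3 = 288.72 kPa.

q_all(net) ≈ 290 kPa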